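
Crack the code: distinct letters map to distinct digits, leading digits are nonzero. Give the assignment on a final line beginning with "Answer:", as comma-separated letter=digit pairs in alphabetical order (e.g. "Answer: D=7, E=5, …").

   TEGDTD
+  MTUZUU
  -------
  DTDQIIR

Step 1. [col 1: D + U ≡ R (mod 10)] column 1 (D + U ≡ R (mod 10), carry-in 0) doesn't pin R yet; pick R=6 and continue, so R=6.
Step 2. [col 1: D + U ≡ R (mod 10)] D=1 is one option consistent with column 1 (D + U ≡ R (mod 10), carry-in 0) — take it. So D=1.
Step 3. [col 1: D + U ≡ R (mod 10)] from column 1 (D=1, R=6, carry-in 0, digits 1,6 already taken and all letters distinct): U must equal 5. So U=5.
Step 4. [col 2: T + U ≡ I (mod 10)] column 2 (T + U ≡ I (mod 10), carry-in 0) doesn't pin I yet; pick I=2 and continue. So I=2.
Step 5. [col 2: T + U ≡ I (mod 10)] in column 2 we have T+U≡I with carry-in 0; given U=5, I=2 and digits 1,2,5,6 already taken and all letters distinct, that pins T to 7. So T=7.
Step 6. [col 3: D + Z ≡ I (mod 10)] column 3 reads D+Z+carry(1)=I with D=1, I=2; with digits 1,2,5,6,7 already taken and all letters distinct, the only value for Z is 0, so Z=0.
Step 7. [col 4: G + U ≡ Q (mod 10)] column 4 (G + U ≡ Q (mod 10), carry-in 0) doesn't pin Q yet; pick Q=8 and continue. So Q=8.
Step 8. [col 4: G + U ≡ Q (mod 10)] from column 4 (U=5, Q=8, carry-in 0, digits 0,1,2,5,6,7,8 already taken and all letters distinct): G must equal 3 ⇒ G=3.
Step 9. [col 5: E + T ≡ D (mod 10)] in column 5 we have E+T≡D with carry-in 0; given T=7, D=1 and digits 0,1,2,3,5,6,7,8 already taken and all letters distinct, that pins E to 4. So E=4.
Step 10. [col 6: T + M ≡ T (mod 10)] column 6 reads T+M+carry(1)=T with T=7; with digits 0,1,2,3,4,5,6,7,8 already taken and all letters distinct, the only value for M is 9, so M=9.

Answer: D=1, E=4, G=3, I=2, M=9, Q=8, R=6, T=7, U=5, Z=0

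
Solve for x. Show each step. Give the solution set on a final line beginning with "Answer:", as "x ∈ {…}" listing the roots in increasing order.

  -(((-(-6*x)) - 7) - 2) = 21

Step 1. [-(((-(-6*x)) - 7) - 2) = 21] leading − — multiply by −1 ⇒ neg: ((-(-6*x)) - 7) - 2 = -21.
Step 2. [((-(-6*x)) - 7) - 2 = -21] peel the -2: add 2 from each side ⇒ sub: (-(-6*x)) - 7 = -19.
Step 3. [(-(-6*x)) - 7 = -19] add 7: x sits inside (… - 7) ⇒ sub: -(-6*x) = -12.
Step 4. [-(-6*x) = -12] LHS negated; negate both sides, so neg: -6*x = 12.
Step 5. [-6*x = 12] LHS = -6·(…); ÷-6 both sides, so div: x = -2.

Answer: x ∈ {-2}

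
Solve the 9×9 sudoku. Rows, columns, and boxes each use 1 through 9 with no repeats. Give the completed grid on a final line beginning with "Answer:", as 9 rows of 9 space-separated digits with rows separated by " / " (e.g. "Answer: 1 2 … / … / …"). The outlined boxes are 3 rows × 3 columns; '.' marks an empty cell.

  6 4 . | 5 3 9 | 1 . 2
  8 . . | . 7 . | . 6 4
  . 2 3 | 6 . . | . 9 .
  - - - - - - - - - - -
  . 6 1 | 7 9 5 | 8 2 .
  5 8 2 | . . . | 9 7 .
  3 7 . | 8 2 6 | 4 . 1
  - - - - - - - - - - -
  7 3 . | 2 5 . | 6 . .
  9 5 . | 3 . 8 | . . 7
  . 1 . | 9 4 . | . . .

Step 1. [r7c6∈{1}] r7c6 is down to just 1. So r7c6=1.
Step 2. [r9c8∈{3,5,8}] in col 8, 3 fits only at r9c8 ⇒ r9c8=3.
Step 3. [r5c5∈{1}] nothing but 1 survives at r5c5, so r5c5=1.
Step 4. [r5c6∈{3,4}] 3 has one home in col 6: r5c6. So r5c6=3.
Step 5. [r1c8∈{8}] only 8 remains possible at r1c8, so r1c8=8.
Step 6. [r3c9∈{5}] nothing but 5 survives at r3c9, so r3c9=5.
Step 7. [r9c9∈{8}] r9c9's peers cover all but 8. So r9c9=8.
Step 8. [r7c8∈{4}] r7c8's peers cover all but 4, so r7c8=4.
Step 9. [r6c3∈{9}] only 9 remains possible at r6c3. So r6c3=9.
Step 10. [r8c7∈{2}] r8c7 is down to just 2 ⇒ r8c7=2.
Step 11. [r8c5∈{6}] r8c5 is down to just 6. So r8c5=6.
Step 12. [r9c1∈{2}] r9c1 is down to just 2. So r9c1=2.
Step 13. [r3c1∈{1}] r3c1's peers cover all but 1. So r3c1=1.
Step 14. [r3c7∈{7}] r3c7 is down to just 7, so r3c7=7.
Step 15. [r1c3∈{7}] nothing but 7 survives at r1c3. So r1c3=7.
Step 16. [r2c6∈{2}] r2c6 is down to just 2 ⇒ r2c6=2.
Step 17. [r2c7∈{3}] nothing but 3 survives at r2c7 ⇒ r2c7=3.
Step 18. [r9c7∈{5}] nothing but 5 survives at r9c7 ⇒ r9c7=5.
Step 19. [r3c5∈{8}] r3c5 has the single candidate 8. So r3c5=8.
Step 20. [r6c8∈{5}] nothing but 5 survives at r6c8 ⇒ r6c8=5.
Step 21. [r2c2∈{9}] r2c2 is down to just 9 ⇒ r2c2=9.
Step 22. [r7c3∈{8}] r7c3 is down to just 8 ⇒ r7c3=8.
Step 23. [r8c3∈{4}] only 4 remains possible at r8c3. So r8c3=4.
Step 24. [r4c9∈{3}] only 3 remains possible at r4c9. So r4c9=3.
Step 25. [r7c9∈{9}] only 9 remains possible at r7c9. So r7c9=9.
Step 26. [r8c8∈{1}] r8c8 has the single candidate 1, so r8c8=1.
Step 27. [r4c1∈{4}] only 4 remains possible at r4c1 ⇒ r4c1=4.
Step 28. [r3c6∈{4}] r3c6 has the single candidate 4. So r3c6=4.
Step 29. [r9c6∈{7}] r9c6 has the single candidate 7. So r9c6=7.
Step 30. [r5c4∈{4}] r5c4 has the single candidate 4, so r5c4=4.
Step 31. [r5c9∈{6}] r5c9 has the single candidate 6, so r5c9=6.
Step 32. [r2c3∈{5}] only 5 remains possible at r2c3, so r2c3=5.
Step 33. [r9c3∈{6}] nothing but 6 survives at r9c3 ⇒ r9c3=6.
Step 34. [r2c4∈{1}] nothing but 1 survives at r2c4, so r2c4=1.

Answer: 6 4 7 5 3 9 1 8 2 / 8 9 5 1 7 2 3 6 4 / 1 2 3 6 8 4 7 9 5 / 4 6 1 7 9 5 8 2 3 / 5 8 2 4 1 3 9 7 6 / 3 7 9 8 2 6 4 5 1 / 7 3 8 2 5 1 6 4 9 / 9 5 4 3 6 8 2 1 7 / 2 1 6 9 4 7 5 3 8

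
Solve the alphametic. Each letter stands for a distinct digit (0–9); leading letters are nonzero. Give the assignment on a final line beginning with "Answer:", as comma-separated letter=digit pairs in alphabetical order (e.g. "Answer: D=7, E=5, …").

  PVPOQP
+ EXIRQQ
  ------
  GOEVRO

Step 1. [col 1: P + Q ≡ O (mod 10)] no forcing yet in column 1 (carry-in 0); P=2 is free and consistent — try it, so P=2.
Step 2. [col 1: P + Q ≡ O (mod 10)] no forcing yet in column 1 (carry-in 0); O=7 is free and consistent — try it, so O=7.
Step 3. [col 1: P + Q ≡ O (mod 10)] from column 1 (P=2, O=7, carry-in 0, digits 2,7 already taken and all letters distinct): Q must equal 5. So Q=5.
Step 4. [col 2: Q + Q ≡ R (mod 10)] column 2: given Q=5, carry-in 0, and digits 2,5,7 already taken and all letters distinct, Q+Q≡R (mod 10) forces R=0 ⇒ R=0.
Step 5. [col 3: O + R ≡ V (mod 10)] from column 3 (O=7, R=0, carry-in 1, digits 0,2,5,7 already taken and all letters distinct): V must equal 8, so V=8.
Step 6. [col 4: P + I ≡ E (mod 10)] column 4 (P + I ≡ E (mod 10), carry-in 0) doesn't pin E yet; pick E=3 and continue, so E=3.
Step 7. [col 4: P + I ≡ E (mod 10)] column 4: given P=2, E=3, carry-in 0, and digits 0,2,3,5,7,8 already taken and all letters distinct, P+I≡E (mod 10) forces I=1, so I=1.
Step 8. [col 5: V + X ≡ O (mod 10)] column 5 reads V+X+carry(0)=O with V=8, O=7; with digits 0,1,2,3,5,7,8 already taken and all letters distinct, the only value for X is 9. So X=9.
Step 9. [col 6: P + E ≡ G (mod 10)] from column 6 (P=2, E=3, carry-in 1, digits 0,1,2,3,5,7,8,9 already taken and all letters distinct): G must equal 6. So G=6.

Answer: E=3, G=6, I=1, O=7, P=2, Q=5, R=0, V=8, X=9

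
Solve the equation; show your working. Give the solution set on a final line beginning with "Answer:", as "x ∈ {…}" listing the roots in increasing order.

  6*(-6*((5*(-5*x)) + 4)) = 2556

Step 1. [6*(-6*((5*(-5*x)) + 4)) = 2556] 6·(inner) — divide through by 6, so div: -6*((5*(-5*x)) + 4) = 426.
Step 2. [-6*((5*(-5*x)) + 4) = 426] LHS = -6·(…); ÷-6 both sides. So div: (5*(-5*x)) + 4 = -71.
Step 3. [(5*(-5*x)) + 4 = -71] subtract 4: x sits inside (… + 4), so sub: 5*(-5*x) = -75.
Step 4. [5*(-5*x) = -75] LHS = 5·(…); ÷5 both sides, so div: -5*x = -15.
Step 5. [-5*x = -15] LHS = -5·(…); ÷-5 both sides ⇒ div: x = 3.

Answer: x ∈ {3}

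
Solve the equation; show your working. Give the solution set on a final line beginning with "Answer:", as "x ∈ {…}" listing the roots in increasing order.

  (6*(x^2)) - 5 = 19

Step 1. [(6*(x^2)) - 5 = 19] add 5: x sits inside (… - 5). So sub: 6*(x^2) = 24.
Step 2. [6*(x^2) = 24] divide by the outer 6. So div: x^2 = 4.
Step 3. [x^2 = 4] √ both sides: 4 ≥ 0 gives two branches. So sqrt: x = 2 or -2.

Answer: x ∈ {-2, 2}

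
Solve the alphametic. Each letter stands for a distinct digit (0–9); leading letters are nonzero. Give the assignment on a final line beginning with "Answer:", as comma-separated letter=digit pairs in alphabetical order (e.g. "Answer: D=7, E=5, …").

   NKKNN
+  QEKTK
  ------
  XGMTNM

Step 1. [col 1: N + K ≡ M (mod 10)] column 1 (N + K ≡ M (mod 10), carry-in 0) doesn't pin K yet; pick K=5 and continue ⇒ K=5.
Step 2. [X] the sum has 6 digits but both addends have 5; that extra leading digit X is the final carry, namely 1, so X=1.
Step 3. [col 1: N + K ≡ M (mod 10)] M=9 is one option consistent with column 1 (N + K ≡ M (mod 10), carry-in 0) — take it, so M=9.
Step 4. [col 1: N + K ≡ M (mod 10)] column 1: given K=5, M=9, carry-in 0, and digits 1,5,9 already taken and all letters distinct, N+K≡M (mod 10) forces N=4 ⇒ N=4.
Step 5. [col 2: N + T ≡ N (mod 10)] column 2: given N=4, carry-in 0, and digits 1,4,5,9 already taken and all letters distinct, N+T≡N (mod 10) forces T=0. So T=0.
Step 6. [col 4: K + E ≡ M (mod 10)] in column 4 we have K+E≡M with carry-in 1; given K=5, M=9 and digits 0,1,4,5,9 already taken and all letters distinct, that pins E to 3, so E=3.
Step 7. [col 5: N + Q ≡ G (mod 10)] no forcing yet in column 5 (carry-in 0); Q=8 is free and consistent — try it ⇒ Q=8.
Step 8. [col 5: N + Q ≡ G (mod 10)] column 5 reads N+Q+carry(0)=G with N=4, Q=8; with digits 0,1,3,4,5,8,9 already taken and all letters distinct, the only value for G is 2 ⇒ G=2.

Answer: E=3, G=2, K=5, M=9, N=4, Q=8, T=0, X=1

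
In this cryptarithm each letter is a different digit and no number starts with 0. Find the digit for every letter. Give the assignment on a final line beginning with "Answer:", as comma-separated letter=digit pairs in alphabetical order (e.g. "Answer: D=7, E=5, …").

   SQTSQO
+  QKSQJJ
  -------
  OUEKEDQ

Step 1. [col 1: O + J ≡ Q (mod 10)] column 1 (O + J ≡ Q (mod 10), carry-in 0) doesn't pin Q yet; pick Q=5 and continue. So Q=5.
Step 2. [col 1: O + J ≡ Q (mod 10)] no forcing yet in column 1 (carry-in 0); O=1 is free and consistent — try it, so O=1.
Step 3. [col 1: O + J ≡ Q (mod 10)] in column 1 we have O+J≡Q with carry-in 0; given O=1, Q=5 and digits 1,5 already taken and all letters distinct, that pins J to 4 ⇒ J=4.
Step 4. [col 2: Q + J ≡ D (mod 10)] in column 2 we have Q+J≡D with carry-in 0; given Q=5, J=4 and digits 1,4,5 already taken and all letters distinct, that pins D to 9. So D=9.
Step 5. [col 3: S + Q ≡ E (mod 10)] column 3 (S + Q ≡ E (mod 10), carry-in 0) doesn't pin E yet; pick E=2 and continue, so E=2.
Step 6. [col 3: S + Q ≡ E (mod 10)] in column 3 we have S+Q≡E with carry-in 0; given Q=5, E=2 and digits 1,2,4,5,9 already taken and all letters distinct, that pins S to 7, so S=7.
Step 7. [col 4: T + S ≡ K (mod 10)] no forcing yet in column 4 (carry-in 1); T=8 is free and consistent — try it. So T=8.
Step 8. [col 4: T + S ≡ K (mod 10)] in column 4 we have T+S≡K with carry-in 1; given T=8, S=7 and digits 1,2,4,5,7,8,9 already taken and all letters distinct, that pins K to 6, so K=6.
Step 9. [col 6: S + Q ≡ U (mod 10)] column 6: given S=7, Q=5, carry-in 1, and digits 1,2,4,5,6,7,8,9 already taken and all letters distinct, S+Q≡U (mod 10) forces U=3. So U=3.

Answer: D=9, E=2, J=4, K=6, O=1, Q=5, S=7, T=8, U=3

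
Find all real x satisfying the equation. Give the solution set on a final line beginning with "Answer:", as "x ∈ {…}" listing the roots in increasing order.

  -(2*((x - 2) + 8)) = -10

Step 1. [-(2*((x - 2) + 8)) = -10] LHS negated; negate both sides. So neg: 2*((x - 2) + 8) = 10.
Step 2. [2*((x - 2) + 8) = 10] divide by the outer 2. So div: (x - 2) + 8 = 5.
Step 3. [(x - 2) + 8 = 5] the outer +8 inverts by subtracting 8 ⇒ sub: x - 2 = -3.
Step 4. [x - 2 = -3] the outer -2 inverts by adding 2 ⇒ sub: x = -1.

Answer: x ∈ {-1}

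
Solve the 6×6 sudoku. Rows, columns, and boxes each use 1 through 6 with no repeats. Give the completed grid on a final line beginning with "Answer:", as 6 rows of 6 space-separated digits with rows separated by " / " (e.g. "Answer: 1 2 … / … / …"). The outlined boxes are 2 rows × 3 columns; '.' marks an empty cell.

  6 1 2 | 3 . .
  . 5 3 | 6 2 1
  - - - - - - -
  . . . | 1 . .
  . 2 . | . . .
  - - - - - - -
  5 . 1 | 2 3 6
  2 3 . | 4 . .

Step 1. [r4c4∈{5}] r4c4 is down to just 5. So r4c4=5.
Step 2. [r3c2∈{4,6}] in col 2, 6 fits only at r3c2 ⇒ r3c2=6.
Step 3. [r3c5∈{4}] r3c5's peers cover all but 4 ⇒ r3c5=4.
Step 4. [r6c6∈{5}] r6c6's peers cover all but 5 ⇒ r6c6=5.
Step 5. [r3c1∈{3}] nothing but 3 survives at r3c1. So r3c1=3.
Step 6. [r4c1∈{1,4}] across row 4, 1 lands solely at r4c1 ⇒ r4c1=1.
Step 7. [r1c6∈{4}] r1c6 has the single candidate 4. So r1c6=4.
Step 8. [r2c1∈{4}] r2c1 has the single candidate 4, so r2c1=4.
Step 9. [r4c3∈{4}] r4c3 is down to just 4. So r4c3=4.
Step 10. [r4c5∈{6}] nothing but 6 survives at r4c5. So r4c5=6.
Step 11. [r4c6∈{3}] r4c6 is down to just 3. So r4c6=3.
Step 12. [r5c2∈{4}] r5c2's peers cover all but 4. So r5c2=4.
Step 13. [r1c5∈{5}] r1c5's peers cover all but 5. So r1c5=5.
Step 14. [r3c6∈{2}] r3c6 has the single candidate 2, so r3c6=2.
Step 15. [r6c3∈{6}] r6c3 has the single candidate 6. So r6c3=6.
Step 16. [r3c3∈{5}] nothing but 5 survives at r3c3 ⇒ r3c3=5.
Step 17. [r6c5∈{1}] nothing but 1 survives at r6c5 ⇒ r6c5=1.

Answer: 6 1 2 3 5 4 / 4 5 3 6 2 1 / 3 6 5 1 4 2 / 1 2 4 5 6 3 / 5 4 1 2 3 6 / 2 3 6 4 1 5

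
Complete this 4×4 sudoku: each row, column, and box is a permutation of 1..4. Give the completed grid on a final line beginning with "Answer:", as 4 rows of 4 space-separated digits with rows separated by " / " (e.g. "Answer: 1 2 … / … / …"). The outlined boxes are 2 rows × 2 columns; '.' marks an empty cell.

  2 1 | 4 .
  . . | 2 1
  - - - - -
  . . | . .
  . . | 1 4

Step 1. [r4c1∈{3}] r4c1 has the single candidate 3, so r4c1=3.
Step 2. [r3c4∈{2,3}] 2 has one home in col 4: r3c4, so r3c4=2.
Step 3. [r2c1∈{4}] r2c1's peers cover all but 4 ⇒ r2c1=4.
Step 4. [r4c2∈{2}] r4c2 has the single candidate 2 ⇒ r4c2=2.
Step 5. [r3c2∈{4}] r3c2 is down to just 4, so r3c2=4.
Step 6. [r3c3∈{3}] nothing but 3 survives at r3c3, so r3c3=3.
Step 7. [r3c1∈{1}] r3c1 is down to just 1. So r3c1=1.
Step 8. [r1c4∈{3}] r1c4's peers cover all but 3 ⇒ r1c4=3.
Step 9. [r2c2∈{3}] nothing but 3 survives at r2c2, so r2c2=3.

Answer: 2 1 4 3 / 4 3 2 1 / 1 4 3 2 / 3 2 1 4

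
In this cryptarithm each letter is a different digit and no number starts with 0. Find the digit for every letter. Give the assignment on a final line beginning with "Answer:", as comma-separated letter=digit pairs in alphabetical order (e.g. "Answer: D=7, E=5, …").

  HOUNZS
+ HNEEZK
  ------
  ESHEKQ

Step 1. [col 1: S + K ≡ Q (mod 10)] no forcing yet in column 1 (carry-in 0); S=9 is free and consistent — try it, so S=9.
Step 2. [col 1: S + K ≡ Q (mod 10)] K=5 is one option consistent with column 1 (S + K ≡ Q (mod 10), carry-in 0) — take it, so K=5.
Step 3. [col 1: S + K ≡ Q (mod 10)] column 1 reads S+K+carry(0)=Q with S=9, K=5; with digits 5,9 already taken and all letters distinct, the only value for Q is 4. So Q=4.
Step 4. [col 2: Z + Z ≡ K (mod 10)] no forcing yet in column 2 (carry-in 1); Z=2 is free and consistent — try it ⇒ Z=2.
Step 5. [col 3: N + E ≡ E (mod 10)] column 3: given nothing yet, carry-in 0, and digits 2,4,5,9 already taken and all letters distinct, N+E≡E (mod 10) forces N=0. So N=0.
Step 6. [col 3: N + E ≡ E (mod 10)] several values work for E in column 3 (N + E ≡ E (mod 10), carry-in 0); try E=6. So E=6.
Step 7. [col 4: U + E ≡ H (mod 10)] no forcing yet in column 4 (carry-in 0); H=3 is free and consistent — try it ⇒ H=3.
Step 8. [col 4: U + E ≡ H (mod 10)] from column 4 (E=6, H=3, carry-in 0, digits 0,2,3,4,5,6,9 already taken and all letters distinct): U must equal 7 ⇒ U=7.
Step 9. [col 5: O + N ≡ S (mod 10)] in column 5 we have O+N≡S with carry-in 1; given N=0, S=9 and digits 0,2,3,4,5,6,7,9 already taken and all letters distinct, that pins O to 8. So O=8.

Answer: E=6, H=3, K=5, N=0, O=8, Q=4, S=9, U=7, Z=2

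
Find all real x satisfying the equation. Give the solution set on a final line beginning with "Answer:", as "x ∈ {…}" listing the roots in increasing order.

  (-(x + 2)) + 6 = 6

Step 1. [(-(x + 2)) + 6 = 6] peel the +6: subtract 6 from each side. So sub: -(x + 2) = 0.
Step 2. [-(x + 2) = 0] flip signs both sides, so neg: x + 2 = 0.
Step 3. [x + 2 = 0] 2 comes off first (subtract 2) ⇒ sub: x = -2.

Answer: x ∈ {-2}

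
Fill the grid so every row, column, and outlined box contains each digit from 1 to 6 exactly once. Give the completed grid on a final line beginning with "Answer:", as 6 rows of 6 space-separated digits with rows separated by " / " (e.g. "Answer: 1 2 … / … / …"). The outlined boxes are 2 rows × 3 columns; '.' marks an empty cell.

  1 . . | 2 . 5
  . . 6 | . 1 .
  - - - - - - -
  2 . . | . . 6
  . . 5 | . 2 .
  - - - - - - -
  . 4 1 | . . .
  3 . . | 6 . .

Step 1. [r1c2∈{3}] nothing but 3 survives at r1c2, so r1c2=3.
Step 2. [r6c6∈{1,2,4}] 1 has one home in row 6: r6c6 ⇒ r6c6=1.
Step 3. [r3c3∈{3,4}] in col 3, 3 fits only at r3c3, so r3c3=3.
Step 4. [r4c1∈{4,6}] across box 3, 4 lands solely at r4c1, so r4c1=4.
Step 5. [r6c5∈{4,5}] 4 has one home in row 6: r6c5. So r6c5=4.
Step 6. [r5c5∈{3,5}] col 5 places 3 nowhere but r5c5, so r5c5=3.
Step 7. [r3c4∈{1,4,5}] r3c4 is the only open cell in row 3 admitting 4 ⇒ r3c4=4.
Step 8. [r6c2∈{2,5}] row 6 places 5 nowhere but r6c2, so r6c2=5.
Step 9. [r4c6∈{3}] nothing but 3 survives at r4c6. So r4c6=3.
Step 10. [r4c4∈{1}] r4c4's peers cover all but 1, so r4c4=1.
Step 11. [r6c3∈{2}] only 2 remains possible at r6c3 ⇒ r6c3=2.
Step 12. [r2c2∈{2}] nothing but 2 survives at r2c2. So r2c2=2.
Step 13. [r1c5∈{6}] r1c5's peers cover all but 6, so r1c5=6.
Step 14. [r3c2∈{1}] r3c2 is down to just 1. So r3c2=1.
Step 15. [r1c3∈{4}] only 4 remains possible at r1c3. So r1c3=4.
Step 16. [r3c5∈{5}] r3c5 has the single candidate 5 ⇒ r3c5=5.
Step 17. [r4c2∈{6}] only 6 remains possible at r4c2 ⇒ r4c2=6.
Step 18. [r2c4∈{3}] only 3 remains possible at r2c4. So r2c4=3.
Step 19. [r2c6∈{4}] r2c6's peers cover all but 4, so r2c6=4.
Step 20. [r5c4∈{5}] only 5 remains possible at r5c4 ⇒ r5c4=5.
Step 21. [r2c1∈{5}] r2c1 has the single candidate 5. So r2c1=5.
Step 22. [r5c6∈{2}] nothing but 2 survives at r5c6 ⇒ r5c6=2.
Step 23. [r5c1∈{6}] nothing but 6 survives at r5c1. So r5c1=6.

Answer: 1 3 4 2 6 5 / 5 2 6 3 1 4 / 2 1 3 4 5 6 / 4 6 5 1 2 3 / 6 4 1 5 3 2 / 3 5 2 6 4 1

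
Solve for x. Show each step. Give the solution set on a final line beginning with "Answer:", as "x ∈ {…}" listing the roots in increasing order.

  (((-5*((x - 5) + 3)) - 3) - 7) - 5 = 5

Step 1. [(((-5*((x - 5) + 3)) - 3) - 7) - 5 = 5] 5 comes off first (add 5). So sub: ((-5*((x - 5) + 3)) - 3) - 7 = 10.
Step 2. [((-5*((x - 5) + 3)) - 3) - 7 = 10] the outer -7 inverts by adding 7, so sub: (-5*((x - 5) + 3)) - 3 = 17.
Step 3. [(-5*((x - 5) + 3)) - 3 = 17] peel the -3: add 3 from each side. So sub: -5*((x - 5) + 3) = 20.
Step 4. [-5*((x - 5) + 3) = 20] LHS = -5·(…); ÷-5 both sides. So div: (x - 5) + 3 = -4.
Step 5. [(x - 5) + 3 = -4] +3 is outermost — subtract 3 both sides ⇒ sub: x - 5 = -7.
Step 6. [x - 5 = -7] -5 is outermost — add 5 both sides. So sub: x = -2.

Answer: x ∈ {-2}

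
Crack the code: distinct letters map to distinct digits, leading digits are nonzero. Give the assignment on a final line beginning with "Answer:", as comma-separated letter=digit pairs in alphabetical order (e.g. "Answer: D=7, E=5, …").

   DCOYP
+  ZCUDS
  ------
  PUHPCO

Step 1. [col 1: P + S ≡ O (mod 10)] no forcing yet in column 1 (carry-in 0); O=7 is free and consistent — try it ⇒ O=7.
Step 2. [col 1: P + S ≡ O (mod 10)] P=1 is one option consistent with column 1 (P + S ≡ O (mod 10), carry-in 0) — take it, so P=1.
Step 3. [col 1: P + S ≡ O (mod 10)] column 1 reads P+S+carry(0)=O with P=1, O=7; with digits 1,7 already taken and all letters distinct, the only value for S is 6 ⇒ S=6.
Step 4. [col 2: Y + D ≡ C (mod 10)] column 2 (Y + D ≡ C (mod 10), carry-in 0) doesn't pin D yet; pick D=4 and continue. So D=4.
Step 5. [col 2: Y + D ≡ C (mod 10)] Y=8 is one option consistent with column 2 (Y + D ≡ C (mod 10), carry-in 0) — take it, so Y=8.
Step 6. [col 2: Y + D ≡ C (mod 10)] in column 2 we have Y+D≡C with carry-in 0; given Y=8, D=4 and digits 1,4,6,7,8 already taken and all letters distinct, that pins C to 2, so C=2.
Step 7. [col 3: O + U ≡ P (mod 10)] column 3 reads O+U+carry(1)=P with O=7, P=1; with digits 1,2,4,6,7,8 already taken and all letters distinct, the only value for U is 3. So U=3.
Step 8. [col 4: C + C ≡ H (mod 10)] in column 4 we have C+C≡H with carry-in 1; given C=2 and digits 1,2,3,4,6,7,8 already taken and all letters distinct, that pins H to 5. So H=5.
Step 9. [col 5: D + Z ≡ U (mod 10)] in column 5 we have D+Z≡U with carry-in 0; given D=4, U=3 and digits 1,2,3,4,5,6,7,8 already taken and all letters distinct, that pins Z to 9 ⇒ Z=9.

Answer: C=2, D=4, H=5, O=7, P=1, S=6, U=3, Y=8, Z=9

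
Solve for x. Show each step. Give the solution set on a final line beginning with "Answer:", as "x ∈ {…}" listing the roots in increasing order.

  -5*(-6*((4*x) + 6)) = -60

Step 1. [-5*(-6*((4*x) + 6)) = -60] LHS = -5·(…); ÷-5 both sides ⇒ div: -6*((4*x) + 6) = 12.
Step 2. [-6*((4*x) + 6) = 12] LHS = -6·(…); ÷-6 both sides, so div: (4*x) + 6 = -2.
Step 3. [(4*x) + 6 = -2] +6 is outermost — subtract 6 both sides, so sub: 4*x = -8.
Step 4. [4*x = -8] 4 out front; divide by 4 ⇒ div: x = -2.

Answer: x ∈ {-2}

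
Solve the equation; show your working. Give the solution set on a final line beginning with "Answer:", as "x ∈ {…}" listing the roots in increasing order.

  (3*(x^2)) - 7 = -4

Step 1. [(3*(x^2)) - 7 = -4] the outer -7 inverts by adding 7, so sub: 3*(x^2) = 3.
Step 2. [3*(x^2) = 3] divide by the outer 3 ⇒ div: x^2 = 1.
Step 3. [x^2 = 1] √ both sides: 1 ≥ 0 gives two branches. So sqrt: x = 1 or -1.

Answer: x ∈ {-1, 1}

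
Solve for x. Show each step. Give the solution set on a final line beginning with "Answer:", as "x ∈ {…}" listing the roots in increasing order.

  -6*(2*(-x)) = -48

Step 1. [-6*(2*(-x)) = -48] divide by the outer -6. So div: 2*(-x) = 8.
Step 2. [2*(-x) = 8] LHS = 2·(…); ÷2 both sides, so div: -x = 4.
Step 3. [-x = 4] leading − — multiply by −1, so neg: x = -4.

Answer: x ∈ {-4}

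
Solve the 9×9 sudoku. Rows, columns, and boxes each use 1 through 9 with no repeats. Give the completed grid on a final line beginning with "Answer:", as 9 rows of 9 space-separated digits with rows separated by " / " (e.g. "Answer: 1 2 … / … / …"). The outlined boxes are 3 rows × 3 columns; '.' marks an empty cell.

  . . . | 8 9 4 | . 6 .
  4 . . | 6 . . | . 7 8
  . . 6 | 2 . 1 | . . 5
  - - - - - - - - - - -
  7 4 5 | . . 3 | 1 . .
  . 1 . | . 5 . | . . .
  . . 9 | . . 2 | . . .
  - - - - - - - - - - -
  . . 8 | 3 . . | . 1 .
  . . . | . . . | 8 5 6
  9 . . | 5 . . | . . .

Step 1. [r3c5∈{3,7}] box 2 places 7 nowhere but r3c5 ⇒ r3c5=7.
Step 2. [r2c3∈{1,2,3}] across row 2, 1 lands solely at r2c3 ⇒ r2c3=1.
Step 3. [r9c5∈{1,2,4,6,8}] 1 has one home in row 9: r9c5 ⇒ r9c5=1.
Step 4. [r4c4∈{9}] only 9 remains possible at r4c4 ⇒ r4c4=9.
Step 5. [r4c9∈{2}] r4c9 has the single candidate 2, so r4c9=2.
Step 6. [r9c8∈{2,3,4}] r9c8 is the only open cell in col 8 admitting 2, so r9c8=2.
Step 7. [r4c5∈{6,8}] across row 4, 6 lands solely at r4c5. So r4c5=6.
Step 8. [r6c5∈{4,8}] in col 5, 8 fits only at r6c5, so r6c5=8.
Step 9. [r5c6∈{7}] r5c6 is down to just 7. So r5c6=7.
Step 10. [r5c1∈{2,3,6,8}] box 4 places 8 nowhere but r5c1 ⇒ r5c1=8.
Step 11. [r3c1∈{3}] nothing but 3 survives at r3c1, so r3c1=3.
Step 12. [r5c4∈{4}] r5c4 has the single candidate 4 ⇒ r5c4=4.
Step 13. [r6c7∈{3,4,5,6,7}] 5 has one home in row 6: r6c7 ⇒ r6c7=5.
Step 14. [r6c9∈{3,4,7}] across row 6, 7 lands solely at r6c9 ⇒ r6c9=7.
Step 15. [r5c3∈{2,3}] 2 has one home in row 5: r5c3, so r5c3=2.
Step 16. [r6c2∈{3,6}] across box 4, 3 lands solely at r6c2 ⇒ r6c2=3.
Step 17. [r5c8∈{3,9}] col 8 places 3 nowhere but r5c8, so r5c8=3.
Step 18. [r3c8∈{4,9}] 9 has one home in col 8: r3c8. So r3c8=9.
Step 19. [r1c3∈{7}] only 7 remains possible at r1c3 ⇒ r1c3=7.
Step 20. [r8c3∈{3,4}] r8c3 is the only open cell in row 8 admitting 3, so r8c3=3.
Step 21. [r3c7∈{4}] r3c7 has the single candidate 4. So r3c7=4.
Step 22. [r5c9∈{9}] only 9 remains possible at r5c9. So r5c9=9.
Step 23. [r2c2∈{2,5,9}] 9 has one home in row 2: r2c2 ⇒ r2c2=9.
Step 24. [r2c7∈{2,3}] row 2 places 2 nowhere but r2c7. So r2c7=2.
Step 25. [r8c5∈{2,4}] row 8 places 4 nowhere but r8c5. So r8c5=4.
Step 26. [r7c7∈{7,9}] col 7 places 9 nowhere but r7c7. So r7c7=9.
Step 27. [r7c2∈{2,5,6,7}] 7 has one home in row 7: r7c2, so r7c2=7.
Step 28. [r8c2∈{2}] only 2 remains possible at r8c2, so r8c2=2.
Step 29. [r7c6∈{6}] only 6 remains possible at r7c6 ⇒ r7c6=6.
Step 30. [r1c7∈{3}] only 3 remains possible at r1c7, so r1c7=3.
Step 31. [r7c9∈{4}] r7c9 is down to just 4. So r7c9=4.
Step 32. [r1c2∈{5}] only 5 remains possible at r1c2 ⇒ r1c2=5.
Step 33. [r8c1∈{1}] r8c1 is down to just 1. So r8c1=1.
Step 34. [r5c7∈{6}] r5c7 is down to just 6 ⇒ r5c7=6.
Step 35. [r7c1∈{5}] r7c1 has the single candidate 5, so r7c1=5.
Step 36. [r8c6∈{9}] r8c6's peers cover all but 9 ⇒ r8c6=9.
Step 37. [r3c2∈{8}] nothing but 8 survives at r3c2, so r3c2=8.
Step 38. [r9c7∈{7}] r9c7's peers cover all but 7 ⇒ r9c7=7.
Step 39. [r8c4∈{7}] r8c4's peers cover all but 7. So r8c4=7.
Step 40. [r6c4∈{1}] r6c4's peers cover all but 1 ⇒ r6c4=1.
Step 41. [r9c3∈{4}] r9c3 is down to just 4 ⇒ r9c3=4.
Step 42. [r2c6∈{5}] only 5 remains possible at r2c6 ⇒ r2c6=5.
Step 43. [r4c8∈{8}] only 8 remains possible at r4c8 ⇒ r4c8=8.
Step 44. [r9c6∈{8}] only 8 remains possible at r9c6. So r9c6=8.
Step 45. [r9c9∈{3}] r9c9 has the single candidate 3, so r9c9=3.
Step 46. [r7c5∈{2}] only 2 remains possible at r7c5 ⇒ r7c5=2.
Step 47. [r1c1∈{2}] only 2 remains possible at r1c1 ⇒ r1c1=2.
Step 48. [r1c9∈{1}] only 1 remains possible at r1c9 ⇒ r1c9=1.
Step 49. [r9c2∈{6}] only 6 remains possible at r9c2, so r9c2=6.
Step 50. [r6c1∈{6}] r6c1 has the single candidate 6. So r6c1=6.
Step 51. [r2c5∈{3}] r2c5 is down to just 3. So r2c5=3.
Step 52. [r6c8∈{4}] r6c8 is down to just 4, so r6c8=4.

Answer: 2 5 7 8 9 4 3 6 1 / 4 9 1 6 3 5 2 7 8 / 3 8 6 2 7 1 4 9 5 / 7 4 5 9 6 3 1 8 2 / 8 1 2 4 5 7 6 3 9 / 6 3 9 1 8 2 5 4 7 / 5 7 8 3 2 6 9 1 4 / 1 2 3 7 4 9 8 5 6 / 9 6 4 5 1 8 7 2 3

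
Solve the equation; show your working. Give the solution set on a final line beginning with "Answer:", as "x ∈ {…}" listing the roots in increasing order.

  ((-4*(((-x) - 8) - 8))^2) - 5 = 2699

Step 1. [((-4*(((-x) - 8) - 8))^2) - 5 = 2699] add 5: x sits inside (… - 5) ⇒ sub: (-4*(((-x) - 8) - 8))^2 = 2704.
Step 2. [(-4*(((-x) - 8) - 8))^2 = 2704] √ both sides: 2704 ≥ 0 gives two branches ⇒ sqrt: -4*(((-x) - 8) - 8) = 52 or -52.
Step 3. [-4*(((-x) - 8) - 8) = 52 or -52] -4·(inner) — divide through by -4 ⇒ div: ((-x) - 8) - 8 = -13 or 13.
Step 4. [((-x) - 8) - 8 = -13 or 13] -8 is outermost — add 8 both sides ⇒ sub: (-x) - 8 = -5 or 21.
Step 5. [(-x) - 8 = -5 or 21] add 8: x sits inside (… - 8), so sub: -x = 3 or 29.
Step 6. [-x = 3 or 29] flip signs both sides, so neg: x = -3 or -29.

Answer: x ∈ {-29, -3}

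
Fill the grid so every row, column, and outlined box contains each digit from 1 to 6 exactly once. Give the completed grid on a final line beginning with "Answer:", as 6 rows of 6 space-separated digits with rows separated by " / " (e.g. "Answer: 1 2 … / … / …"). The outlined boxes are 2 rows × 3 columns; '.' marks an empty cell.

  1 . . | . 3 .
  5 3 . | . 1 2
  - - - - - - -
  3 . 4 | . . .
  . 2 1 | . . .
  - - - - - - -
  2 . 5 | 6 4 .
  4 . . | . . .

Step 1. [r1c6∈{4,5,6}] across box 2, 6 lands solely at r1c6, so r1c6=6.
Step 2. [r1c4∈{4,5}] across row 1, 5 lands solely at r1c4, so r1c4=5.
Step 3. [r5c6∈{1,3}] r5c6 is the only open cell in row 5 admitting 3. So r5c6=3.
Step 4. [r3c2∈{5,6}] 5 has one home in col 2: r3c2 ⇒ r3c2=5.
Step 5. [r3c5∈{2,6}] across row 3, 6 lands solely at r3c5 ⇒ r3c5=6.
Step 6. [r4c5∈{5}] nothing but 5 survives at r4c5. So r4c5=5.
Step 7. [r6c2∈{1,6}] r6c2 is the only open cell in col 2 admitting 6 ⇒ r6c2=6.
Step 8. [r3c4∈{1,2}] across row 3, 2 lands solely at r3c4. So r3c4=2.
Step 9. [r6c6∈{1,5}] 5 has one home in row 6: r6c6, so r6c6=5.
Step 10. [r4c4∈{3,4}] in row 4, 3 fits only at r4c4. So r4c4=3.
Step 11. [r4c6∈{4}] only 4 remains possible at r4c6, so r4c6=4.
Step 12. [r2c4∈{4}] r2c4 is down to just 4 ⇒ r2c4=4.
Step 13. [r1c2∈{4}] nothing but 4 survives at r1c2. So r1c2=4.
Step 14. [r3c6∈{1}] r3c6 has the single candidate 1, so r3c6=1.
Step 15. [r1c3∈{2}] r1c3 is down to just 2, so r1c3=2.
Step 16. [r6c3∈{3}] nothing but 3 survives at r6c3 ⇒ r6c3=3.
Step 17. [r2c3∈{6}] nothing but 6 survives at r2c3 ⇒ r2c3=6.
Step 18. [r4c1∈{6}] only 6 remains possible at r4c1. So r4c1=6.
Step 19. [r6c5∈{2}] only 2 remains possible at r6c5, so r6c5=2.
Step 20. [r6c4∈{1}] only 1 remains possible at r6c4, so r6c4=1.
Step 21. [r5c2∈{1}] nothing but 1 survives at r5c2 ⇒ r5c2=1.

Answer: 1 4 2 5 3 6 / 5 3 6 4 1 2 / 3 5 4 2 6 1 / 6 2 1 3 5 4 / 2 1 5 6 4 3 / 4 6 3 1 2 5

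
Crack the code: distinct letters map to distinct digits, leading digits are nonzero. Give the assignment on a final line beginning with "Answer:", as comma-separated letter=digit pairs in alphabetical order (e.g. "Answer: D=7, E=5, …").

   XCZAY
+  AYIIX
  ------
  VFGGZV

Step 1. [col 1: Y + X ≡ V (mod 10)] Y=5 is one option consistent with column 1 (Y + X ≡ V (mod 10), carry-in 0) — take it. So Y=5.
Step 2. [col 1: Y + X ≡ V (mod 10)] no forcing yet in column 1 (carry-in 0); V=1 is free and consistent — try it. So V=1.
Step 3. [col 1: Y + X ≡ V (mod 10)] in column 1 we have Y+X≡V with carry-in 0; given Y=5, V=1 and digits 1,5 already taken and all letters distinct, that pins X to 6, so X=6.
Step 4. [col 2: A + I ≡ Z (mod 10)] column 2 (A + I ≡ Z (mod 10), carry-in 1) doesn't pin A yet; pick A=7 and continue ⇒ A=7.
Step 5. [col 2: A + I ≡ Z (mod 10)] several values work for Z in column 2 (A + I ≡ Z (mod 10), carry-in 1); try Z=0, so Z=0.
Step 6. [col 2: A + I ≡ Z (mod 10)] column 2: given A=7, Z=0, carry-in 1, and digits 0,1,5,6,7 already taken and all letters distinct, A+I≡Z (mod 10) forces I=2. So I=2.
Step 7. [col 3: Z + I ≡ G (mod 10)] in column 3 we have Z+I≡G with carry-in 1; given Z=0, I=2 and digits 0,1,2,5,6,7 already taken and all letters distinct, that pins G to 3 ⇒ G=3.
Step 8. [col 4: C + Y ≡ G (mod 10)] in column 4 we have C+Y≡G with carry-in 0; given Y=5, G=3 and digits 0,1,2,3,5,6,7 already taken and all letters distinct, that pins C to 8, so C=8.
Step 9. [col 5: X + A ≡ F (mod 10)] from column 5 (X=6, A=7, carry-in 1, digits 0,1,2,3,5,6,7,8 already taken and all letters distinct): F must equal 4 ⇒ F=4.

Answer: A=7, C=8, F=4, G=3, I=2, V=1, X=6, Y=5, Z=0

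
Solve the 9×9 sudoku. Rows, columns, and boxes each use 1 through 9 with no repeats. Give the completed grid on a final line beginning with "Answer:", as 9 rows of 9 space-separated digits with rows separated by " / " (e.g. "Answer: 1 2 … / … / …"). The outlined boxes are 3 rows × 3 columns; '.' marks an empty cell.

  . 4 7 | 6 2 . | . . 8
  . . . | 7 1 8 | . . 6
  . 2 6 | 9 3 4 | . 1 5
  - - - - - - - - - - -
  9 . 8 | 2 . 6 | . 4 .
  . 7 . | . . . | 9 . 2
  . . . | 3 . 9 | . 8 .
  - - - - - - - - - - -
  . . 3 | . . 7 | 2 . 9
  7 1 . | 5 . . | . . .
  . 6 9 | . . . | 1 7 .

Step 1. [r9c1∈{2,4,5,8}] 5 has one home in row 9: r9c1. So r9c1=5.
Step 2. [r1c7∈{3}] r1c7 has the single candidate 3. So r1c7=3.
Step 3. [r6c2∈{5}] r6c2 has the single candidate 5. So r6c2=5.
Step 4. [r6c1∈{1,2,4,6}] in col 1, 2 fits only at r6c1, so r6c1=2.
Step 5. [r5c1∈{1,3,4,6}] r5c1 is the only open cell in col 1 admitting 6, so r5c1=6.
Step 6. [r7c1∈{4,8}] col 1 places 4 nowhere but r7c1. So r7c1=4.
Step 7. [r8c7∈{4,6,8}] in col 7, 8 fits only at r8c7, so r8c7=8.
Step 8. [r4c7∈{5,7}] col 7 places 5 nowhere but r4c7, so r4c7=5.
Step 9. [r5c5∈{4,5,8}] 5 has one home in col 5: r5c5. So r5c5=5.
Step 10. [r5c4∈{1,4,8}] row 5 places 8 nowhere but r5c4, so r5c4=8.
Step 11. [r6c5∈{4,7}] in box 5, 4 fits only at r6c5, so r6c5=4.
Step 12. [r4c9∈{1,3,7}] r4c9 is the only open cell in row 4 admitting 1, so r4c9=1.
Step 13. [r8c9∈{3,4}] 4 has one home in row 8: r8c9. So r8c9=4.
Step 14. [r9c6∈{2,3}] row 9 places 2 nowhere but r9c6, so r9c6=2.
Step 15. [r2c2∈{3,9}] col 2 places 9 nowhere but r2c2. So r2c2=9.
Step 16. [r8c6∈{3}] r8c6 has the single candidate 3. So r8c6=3.
Step 17. [r8c8∈{6}] r8c8 has the single candidate 6, so r8c8=6.
Step 18. [r6c7∈{6,7}] row 6 places 6 nowhere but r6c7, so r6c7=6.
Step 19. [r7c2∈{8}] r7c2 is down to just 8. So r7c2=8.
Step 20. [r5c3∈{1,4}] in row 5, 4 fits only at r5c3, so r5c3=4.
Step 21. [r2c3∈{5}] nothing but 5 survives at r2c3 ⇒ r2c3=5.
Step 22. [r7c5∈{6}] nothing but 6 survives at r7c5 ⇒ r7c5=6.
Step 23. [r3c1∈{8}] r3c1 has the single candidate 8. So r3c1=8.
Step 24. [r7c8∈{5}] r7c8's peers cover all but 5. So r7c8=5.
Step 25. [r2c7∈{4}] only 4 remains possible at r2c7. So r2c7=4.
Step 26. [r2c8∈{2}] only 2 remains possible at r2c8. So r2c8=2.
Step 27. [r4c2∈{3}] r4c2 is down to just 3. So r4c2=3.
Step 28. [r5c6∈{1}] only 1 remains possible at r5c6, so r5c6=1.
Step 29. [r1c8∈{9}] r1c8's peers cover all but 9 ⇒ r1c8=9.
Step 30. [r9c4∈{4}] nothing but 4 survives at r9c4. So r9c4=4.
Step 31. [r6c9∈{7}] r6c9 is down to just 7 ⇒ r6c9=7.
Step 32. [r8c3∈{2}] r8c3's peers cover all but 2. So r8c3=2.
Step 33. [r1c1∈{1}] r1c1 has the single candidate 1, so r1c1=1.
Step 34. [r6c3∈{1}] r6c3's peers cover all but 1. So r6c3=1.
Step 35. [r3c7∈{7}] nothing but 7 survives at r3c7 ⇒ r3c7=7.
Step 36. [r9c9∈{3}] nothing but 3 survives at r9c9. So r9c9=3.
Step 37. [r5c8∈{3}] nothing but 3 survives at r5c8, so r5c8=3.
Step 38. [r7c4∈{1}] nothing but 1 survives at r7c4. So r7c4=1.
Step 39. [r2c1∈{3}] r2c1's peers cover all but 3 ⇒ r2c1=3.
Step 40. [r4c5∈{7}] nothing but 7 survives at r4c5 ⇒ r4c5=7.
Step 41. [r1c6∈{5}] nothing but 5 survives at r1c6. So r1c6=5.
Step 42. [r9c5∈{8}] only 8 remains possible at r9c5 ⇒ r9c5=8.
Step 43. [r8c5∈{9}] r8c5 is down to just 9, so r8c5=9.

Answer: 1 4 7 6 2 5 3 9 8 / 3 9 5 7 1 8 4 2 6 / 8 2 6 9 3 4 7 1 5 / 9 3 8 2 7 6 5 4 1 / 6 7 4 8 5 1 9 3 2 / 2 5 1 3 4 9 6 8 7 / 4 8 3 1 6 7 2 5 9 / 7 1 2 5 9 3 8 6 4 / 5 6 9 4 8 2 1 7 3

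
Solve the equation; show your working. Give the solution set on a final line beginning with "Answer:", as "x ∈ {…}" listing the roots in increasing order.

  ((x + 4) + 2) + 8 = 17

Step 1. [((x + 4) + 2) + 8 = 17] 8 comes off first (subtract 8). So sub: (x + 4) + 2 = 9.
Step 2. [(x + 4) + 2 = 9] the outer +2 inverts by subtracting 2, so sub: x + 4 = 7.
Step 3. [x + 4 = 7] subtract 4: x sits inside (… + 4), so sub: x = 3.

Answer: x ∈ {3}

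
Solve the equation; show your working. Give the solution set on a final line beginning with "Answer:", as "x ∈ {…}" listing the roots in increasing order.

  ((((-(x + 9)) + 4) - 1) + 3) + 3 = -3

Step 1. [((((-(x + 9)) + 4) - 1) + 3) + 3 = -3] the outer +3 inverts by subtracting 3, so sub: (((-(x + 9)) + 4) - 1) + 3 = -6.
Step 2. [(((-(x + 9)) + 4) - 1) + 3 = -6] peel the +3: subtract 3 from each side ⇒ sub: ((-(x + 9)) + 4) - 1 = -9.
Step 3. [((-(x + 9)) + 4) - 1 = -9] 1 comes off first (add 1), so sub: (-(x + 9)) + 4 = -8.
Step 4. [(-(x + 9)) + 4 = -8] peel the +4: subtract 4 from each side. So sub: -(x + 9) = -12.
Step 5. [-(x + 9) = -12] LHS negated; negate both sides, so neg: x + 9 = 12.
Step 6. [x + 9 = 12] the outer +9 inverts by subtracting 9, so sub: x = 3.

Answer: x ∈ {3}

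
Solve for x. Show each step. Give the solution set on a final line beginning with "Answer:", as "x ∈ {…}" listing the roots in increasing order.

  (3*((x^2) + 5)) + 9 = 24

Step 1. [(3*((x^2) + 5)) + 9 = 24] 3 divides every term; factor it out, so factor: ((x^2) + 5) + 3 = 8.
Step 2. [((x^2) + 5) + 3 = 8] subtract 3: x sits inside (… + 3), so sub: (x^2) + 5 = 5.
Step 3. [(x^2) + 5 = 5] subtract 5: x sits inside (… + 5) ⇒ sub: x^2 = 0.
Step 4. [x^2 = 0] LHS squared, RHS 0 ≥ 0: apply √ (±) ⇒ sqrt: x = 0.

Answer: x ∈ {0}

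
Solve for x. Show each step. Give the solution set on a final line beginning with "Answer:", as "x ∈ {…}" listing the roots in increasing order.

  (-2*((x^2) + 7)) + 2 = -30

Step 1. [(-2*((x^2) + 7)) + 2 = -30] -2 | LHS and -2 | -30: pull -2 out ⇒ factor: ((x^2) + 7) - 1 = 15.
Step 2. [((x^2) + 7) - 1 = 15] 1 comes off first (add 1) ⇒ sub: (x^2) + 7 = 16.
Step 3. [(x^2) + 7 = 16] subtract 7: x sits inside (… + 7), so sub: x^2 = 9.
Step 4. [x^2 = 9] LHS squared, RHS 9 ≥ 0: apply √ (±), so sqrt: x = 3 or -3.

Answer: x ∈ {-3, 3}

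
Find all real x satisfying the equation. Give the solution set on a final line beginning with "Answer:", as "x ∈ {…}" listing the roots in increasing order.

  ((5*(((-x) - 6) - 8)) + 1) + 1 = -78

Step 1. [((5*(((-x) - 6) - 8)) + 1) + 1 = -78] 1 comes off first (subtract 1), so sub: (5*(((-x) - 6) - 8)) + 1 = -79.
Step 2. [(5*(((-x) - 6) - 8)) + 1 = -79] +1 is outermost — subtract 1 both sides, so sub: 5*(((-x) - 6) - 8) = -80.
Step 3. [5*(((-x) - 6) - 8) = -80] leading coefficient 5: divide by 5, so div: ((-x) - 6) - 8 = -16.
Step 4. [((-x) - 6) - 8 = -16] -8 is outermost — add 8 both sides ⇒ sub: (-x) - 6 = -8.
Step 5. [(-x) - 6 = -8] peel the -6: add 6 from each side. So sub: -x = -2.
Step 6. [-x = -2] flip signs both sides. So neg: x = 2.

Answer: x ∈ {2}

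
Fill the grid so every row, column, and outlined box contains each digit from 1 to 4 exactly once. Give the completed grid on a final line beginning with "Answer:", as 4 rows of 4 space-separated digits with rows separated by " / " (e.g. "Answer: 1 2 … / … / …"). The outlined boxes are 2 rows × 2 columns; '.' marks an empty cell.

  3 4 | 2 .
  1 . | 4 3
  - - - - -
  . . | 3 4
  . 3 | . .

Step 1. [r4c4∈{1,2}] col 4 places 2 nowhere but r4c4 ⇒ r4c4=2.
Step 2. [r3c1∈{2}] nothing but 2 survives at r3c1, so r3c1=2.
Step 3. [r3c2∈{1}] r3c2 is down to just 1. So r3c2=1.
Step 4. [r4c1∈{4}] r4c1 is down to just 4 ⇒ r4c1=4.
Step 5. [r1c4∈{1}] r1c4 is down to just 1. So r1c4=1.
Step 6. [r2c2∈{2}] nothing but 2 survives at r2c2 ⇒ r2c2=2.
Step 7. [r4c3∈{1}] r4c3 is down to just 1. So r4c3=1.

Answer: 3 4 2 1 / 1 2 4 3 / 2 1 3 4 / 4 3 1 2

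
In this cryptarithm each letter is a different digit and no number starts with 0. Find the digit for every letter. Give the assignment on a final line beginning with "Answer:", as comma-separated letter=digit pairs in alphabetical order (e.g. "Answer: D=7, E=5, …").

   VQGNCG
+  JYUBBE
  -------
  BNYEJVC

Step 1. [col 1: G + E ≡ C (mod 10)] column 1 (G + E ≡ C (mod 10), carry-in 0) doesn't pin C yet; pick C=8 and continue ⇒ C=8.
Step 2. [col 1: G + E ≡ C (mod 10)] column 1 (G + E ≡ C (mod 10), carry-in 0) doesn't pin E yet; pick E=5 and continue. So E=5.
Step 3. [col 1: G + E ≡ C (mod 10)] from column 1 (E=5, C=8, carry-in 0, digits 5,8 already taken and all letters distinct): G must equal 3, so G=3.
Step 4. [col 2: C + B ≡ V (mod 10)] V=9 is one option consistent with column 2 (C + B ≡ V (mod 10), carry-in 0) — take it, so V=9.
Step 5. [col 2: C + B ≡ V (mod 10)] in column 2 we have C+B≡V with carry-in 0; given C=8, V=9 and digits 3,5,8,9 already taken and all letters distinct, that pins B to 1. So B=1.
Step 6. [col 3: N + B ≡ J (mod 10)] column 3 reads N+B+carry(0)=J with B=1; with digits 1,3,5,8,9 already taken and all letters distinct, the only value for J is 7 ⇒ J=7.
Step 7. [col 3: N + B ≡ J (mod 10)] from column 3 (B=1, J=7, carry-in 0, digits 1,3,5,7,8,9 already taken and all letters distinct): N must equal 6, so N=6.
Step 8. [col 4: G + U ≡ E (mod 10)] column 4 reads G+U+carry(0)=E with G=3, E=5; with digits 1,3,5,6,7,8,9 already taken and all letters distinct, the only value for U is 2 ⇒ U=2.
Step 9. [col 5: Q + Y ≡ Y (mod 10)] column 5 reads Q+Y+carry(0)=Y with nothing yet; with digits 1,2,3,5,6,7,8,9 already taken and all letters distinct, the only value for Q is 0. So Q=0.
Step 10. [col 5: Q + Y ≡ Y (mod 10)] from column 5 (Q=0, carry-in 0, digits 0,1,2,3,5,6,7,8,9 already taken and all letters distinct): Y must equal 4. So Y=4.

Answer: B=1, C=8, E=5, G=3, J=7, N=6, Q=0, U=2, V=9, Y=4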